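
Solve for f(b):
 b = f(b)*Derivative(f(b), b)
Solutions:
 f(b) = -sqrt(C1 + b^2)
 f(b) = sqrt(C1 + b^2)


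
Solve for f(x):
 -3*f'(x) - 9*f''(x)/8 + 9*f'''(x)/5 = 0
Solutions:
 f(x) = C1 + C2*exp(x*(15 - sqrt(4065))/48) + C3*exp(x*(15 + sqrt(4065))/48)


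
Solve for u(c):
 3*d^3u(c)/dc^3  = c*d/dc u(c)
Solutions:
 u(c) = C1 + Integral(C2*airyai(3^(2/3)*c/3) + C3*airybi(3^(2/3)*c/3), c)


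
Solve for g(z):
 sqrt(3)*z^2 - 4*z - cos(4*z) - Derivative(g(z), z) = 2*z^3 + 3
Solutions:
 g(z) = C1 - z^4/2 + sqrt(3)*z^3/3 - 2*z^2 - 3*z - sin(4*z)/4


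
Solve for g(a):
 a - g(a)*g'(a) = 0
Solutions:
 g(a) = -sqrt(C1 + a^2)
 g(a) = sqrt(C1 + a^2)


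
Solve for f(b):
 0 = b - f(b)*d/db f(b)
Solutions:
 f(b) = -sqrt(C1 + b^2)
 f(b) = sqrt(C1 + b^2)


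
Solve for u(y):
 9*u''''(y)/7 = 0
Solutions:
 u(y) = C1 + C2*y + C3*y^2 + C4*y^3


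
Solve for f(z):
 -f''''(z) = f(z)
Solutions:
 f(z) = (C1*sin(sqrt(2)*z/2) + C2*cos(sqrt(2)*z/2))*exp(-sqrt(2)*z/2) + (C3*sin(sqrt(2)*z/2) + C4*cos(sqrt(2)*z/2))*exp(sqrt(2)*z/2)


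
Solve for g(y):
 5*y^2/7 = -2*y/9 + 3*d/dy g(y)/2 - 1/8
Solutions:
 g(y) = C1 + 10*y^3/63 + 2*y^2/27 + y/12


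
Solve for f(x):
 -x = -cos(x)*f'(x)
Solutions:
 f(x) = C1 + Integral(x/cos(x), x)


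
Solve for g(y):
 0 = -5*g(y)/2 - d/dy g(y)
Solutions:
 g(y) = C1*exp(-5*y/2)


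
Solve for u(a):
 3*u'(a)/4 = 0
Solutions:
 u(a) = C1


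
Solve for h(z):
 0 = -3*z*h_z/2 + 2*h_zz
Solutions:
 h(z) = C1 + C2*erfi(sqrt(6)*z/4)


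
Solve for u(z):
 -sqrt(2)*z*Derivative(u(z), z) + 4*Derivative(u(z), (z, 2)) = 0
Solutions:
 u(z) = C1 + C2*erfi(2^(3/4)*z/4)


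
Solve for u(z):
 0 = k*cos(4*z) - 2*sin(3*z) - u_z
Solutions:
 u(z) = C1 + k*sin(4*z)/4 + 2*cos(3*z)/3


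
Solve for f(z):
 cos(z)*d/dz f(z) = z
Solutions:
 f(z) = C1 + Integral(z/cos(z), z)


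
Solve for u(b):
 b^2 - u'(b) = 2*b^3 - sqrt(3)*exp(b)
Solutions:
 u(b) = C1 - b^4/2 + b^3/3 + sqrt(3)*exp(b)


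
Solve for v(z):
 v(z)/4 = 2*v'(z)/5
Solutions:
 v(z) = C1*exp(5*z/8)


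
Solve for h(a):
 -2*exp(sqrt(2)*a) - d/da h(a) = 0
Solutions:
 h(a) = C1 - sqrt(2)*exp(sqrt(2)*a)


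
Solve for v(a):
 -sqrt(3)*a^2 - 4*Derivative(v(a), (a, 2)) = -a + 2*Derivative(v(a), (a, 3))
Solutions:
 v(a) = C1 + C2*a + C3*exp(-2*a) - sqrt(3)*a^4/48 + a^3*(1 + sqrt(3))/24 - a^2*(1 + sqrt(3))/16


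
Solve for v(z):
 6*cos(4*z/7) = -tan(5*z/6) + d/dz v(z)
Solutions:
 v(z) = C1 - 6*log(cos(5*z/6))/5 + 21*sin(4*z/7)/2


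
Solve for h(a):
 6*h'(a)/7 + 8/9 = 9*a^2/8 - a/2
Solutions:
 h(a) = C1 + 7*a^3/16 - 7*a^2/24 - 28*a/27


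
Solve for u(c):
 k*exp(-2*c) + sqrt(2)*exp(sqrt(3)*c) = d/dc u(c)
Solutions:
 u(c) = C1 - k*exp(-2*c)/2 + sqrt(6)*exp(sqrt(3)*c)/3


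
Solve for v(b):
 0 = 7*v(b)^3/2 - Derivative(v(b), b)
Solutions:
 v(b) = -sqrt(-1/(C1 + 7*b))
 v(b) = sqrt(-1/(C1 + 7*b))


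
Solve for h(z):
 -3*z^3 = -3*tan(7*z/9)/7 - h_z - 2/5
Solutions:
 h(z) = C1 + 3*z^4/4 - 2*z/5 + 27*log(cos(7*z/9))/49


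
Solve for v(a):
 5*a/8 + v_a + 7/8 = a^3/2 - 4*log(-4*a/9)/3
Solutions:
 v(a) = C1 + a^4/8 - 5*a^2/16 - 4*a*log(-a)/3 + a*(-64*log(2) + 11 + 64*log(3))/24


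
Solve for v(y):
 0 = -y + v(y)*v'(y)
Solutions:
 v(y) = -sqrt(C1 + y^2)
 v(y) = sqrt(C1 + y^2)


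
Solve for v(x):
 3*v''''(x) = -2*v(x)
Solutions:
 v(x) = (C1*sin(6^(3/4)*x/6) + C2*cos(6^(3/4)*x/6))*exp(-6^(3/4)*x/6) + (C3*sin(6^(3/4)*x/6) + C4*cos(6^(3/4)*x/6))*exp(6^(3/4)*x/6)


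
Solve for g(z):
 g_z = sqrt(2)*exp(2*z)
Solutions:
 g(z) = C1 + sqrt(2)*exp(2*z)/2


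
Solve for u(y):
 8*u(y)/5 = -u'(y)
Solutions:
 u(y) = C1*exp(-8*y/5)


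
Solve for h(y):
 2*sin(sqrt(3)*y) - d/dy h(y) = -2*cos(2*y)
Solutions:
 h(y) = C1 + sin(2*y) - 2*sqrt(3)*cos(sqrt(3)*y)/3


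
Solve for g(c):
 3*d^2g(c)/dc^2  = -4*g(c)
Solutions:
 g(c) = C1*sin(2*sqrt(3)*c/3) + C2*cos(2*sqrt(3)*c/3)


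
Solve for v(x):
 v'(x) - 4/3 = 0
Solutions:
 v(x) = C1 + 4*x/3


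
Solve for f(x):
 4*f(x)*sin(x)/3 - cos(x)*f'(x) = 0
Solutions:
 f(x) = C1/cos(x)^(4/3)


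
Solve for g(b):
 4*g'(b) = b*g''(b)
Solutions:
 g(b) = C1 + C2*b^5


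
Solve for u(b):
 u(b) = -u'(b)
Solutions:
 u(b) = C1*exp(-b)


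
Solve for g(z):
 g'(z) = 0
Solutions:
 g(z) = C1


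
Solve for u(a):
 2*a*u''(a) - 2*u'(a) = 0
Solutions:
 u(a) = C1 + C2*a^2


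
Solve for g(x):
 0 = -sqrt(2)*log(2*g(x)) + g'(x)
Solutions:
 -sqrt(2)*Integral(1/(log(_y) + log(2)), (_y, g(x)))/2 = C1 - x


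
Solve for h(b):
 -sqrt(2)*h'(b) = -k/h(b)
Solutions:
 h(b) = -sqrt(C1 + sqrt(2)*b*k)
 h(b) = sqrt(C1 + sqrt(2)*b*k)


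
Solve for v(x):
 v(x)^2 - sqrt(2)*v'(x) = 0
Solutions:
 v(x) = -2/(C1 + sqrt(2)*x)


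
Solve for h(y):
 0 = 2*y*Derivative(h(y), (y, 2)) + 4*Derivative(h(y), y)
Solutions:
 h(y) = C1 + C2/y


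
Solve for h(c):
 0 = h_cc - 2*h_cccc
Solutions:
 h(c) = C1 + C2*c + C3*exp(-sqrt(2)*c/2) + C4*exp(sqrt(2)*c/2)


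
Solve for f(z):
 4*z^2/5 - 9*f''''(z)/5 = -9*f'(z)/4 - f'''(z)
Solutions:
 f(z) = C1 + C2*exp(z*(-5^(1/3)*(81*sqrt(60249) + 19883)^(1/3) - 20*5^(2/3)/(81*sqrt(60249) + 19883)^(1/3) + 20)/108)*sin(sqrt(3)*5^(1/3)*z*(-(81*sqrt(60249) + 19883)^(1/3) + 20*5^(1/3)/(81*sqrt(60249) + 19883)^(1/3))/108) + C3*exp(z*(-5^(1/3)*(81*sqrt(60249) + 19883)^(1/3) - 20*5^(2/3)/(81*sqrt(60249) + 19883)^(1/3) + 20)/108)*cos(sqrt(3)*5^(1/3)*z*(-(81*sqrt(60249) + 19883)^(1/3) + 20*5^(1/3)/(81*sqrt(60249) + 19883)^(1/3))/108) + C4*exp(z*(20*5^(2/3)/(81*sqrt(60249) + 19883)^(1/3) + 10 + 5^(1/3)*(81*sqrt(60249) + 19883)^(1/3))/54) - 16*z^3/135 + 128*z/405


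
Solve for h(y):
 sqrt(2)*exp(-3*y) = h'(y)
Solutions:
 h(y) = C1 - sqrt(2)*exp(-3*y)/3


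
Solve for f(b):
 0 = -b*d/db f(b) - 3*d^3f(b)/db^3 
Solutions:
 f(b) = C1 + Integral(C2*airyai(-3^(2/3)*b/3) + C3*airybi(-3^(2/3)*b/3), b)


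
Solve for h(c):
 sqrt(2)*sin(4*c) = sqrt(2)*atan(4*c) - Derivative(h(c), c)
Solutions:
 h(c) = C1 + sqrt(2)*(c*atan(4*c) - log(16*c^2 + 1)/8) + sqrt(2)*cos(4*c)/4


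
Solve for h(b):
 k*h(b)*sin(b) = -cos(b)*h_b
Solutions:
 h(b) = C1*exp(k*log(cos(b)))


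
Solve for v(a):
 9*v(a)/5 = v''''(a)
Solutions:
 v(a) = C1*exp(-sqrt(3)*5^(3/4)*a/5) + C2*exp(sqrt(3)*5^(3/4)*a/5) + C3*sin(sqrt(3)*5^(3/4)*a/5) + C4*cos(sqrt(3)*5^(3/4)*a/5)


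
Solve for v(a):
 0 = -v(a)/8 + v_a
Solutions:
 v(a) = C1*exp(a/8)


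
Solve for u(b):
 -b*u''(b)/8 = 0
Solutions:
 u(b) = C1 + C2*b


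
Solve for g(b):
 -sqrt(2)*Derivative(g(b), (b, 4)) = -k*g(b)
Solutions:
 g(b) = C1*exp(-2^(7/8)*b*k^(1/4)/2) + C2*exp(2^(7/8)*b*k^(1/4)/2) + C3*exp(-2^(7/8)*I*b*k^(1/4)/2) + C4*exp(2^(7/8)*I*b*k^(1/4)/2)


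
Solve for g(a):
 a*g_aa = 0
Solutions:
 g(a) = C1 + C2*a


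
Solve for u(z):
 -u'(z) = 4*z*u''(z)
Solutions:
 u(z) = C1 + C2*z^(3/4)


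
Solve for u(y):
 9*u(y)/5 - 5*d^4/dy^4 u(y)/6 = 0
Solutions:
 u(y) = C1*exp(-sqrt(5)*54^(1/4)*y/5) + C2*exp(sqrt(5)*54^(1/4)*y/5) + C3*sin(sqrt(5)*54^(1/4)*y/5) + C4*cos(sqrt(5)*54^(1/4)*y/5)


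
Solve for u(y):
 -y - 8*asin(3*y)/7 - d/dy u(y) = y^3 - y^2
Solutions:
 u(y) = C1 - y^4/4 + y^3/3 - y^2/2 - 8*y*asin(3*y)/7 - 8*sqrt(1 - 9*y^2)/21


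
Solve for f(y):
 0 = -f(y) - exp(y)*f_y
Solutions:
 f(y) = C1*exp(exp(-y))


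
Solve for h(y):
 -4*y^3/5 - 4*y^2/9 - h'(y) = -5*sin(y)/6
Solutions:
 h(y) = C1 - y^4/5 - 4*y^3/27 - 5*cos(y)/6


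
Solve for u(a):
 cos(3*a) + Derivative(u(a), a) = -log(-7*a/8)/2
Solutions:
 u(a) = C1 - a*log(-a)/2 - a*log(7) + a/2 + a*log(2) + a*log(14)/2 - sin(3*a)/3


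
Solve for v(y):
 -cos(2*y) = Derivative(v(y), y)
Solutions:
 v(y) = C1 - sin(2*y)/2


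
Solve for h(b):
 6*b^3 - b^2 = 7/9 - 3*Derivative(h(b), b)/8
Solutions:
 h(b) = C1 - 4*b^4 + 8*b^3/9 + 56*b/27


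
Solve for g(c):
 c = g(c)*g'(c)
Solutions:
 g(c) = -sqrt(C1 + c^2)
 g(c) = sqrt(C1 + c^2)


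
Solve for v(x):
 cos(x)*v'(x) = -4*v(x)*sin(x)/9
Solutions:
 v(x) = C1*cos(x)^(4/9)


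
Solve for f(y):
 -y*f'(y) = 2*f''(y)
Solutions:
 f(y) = C1 + C2*erf(y/2)


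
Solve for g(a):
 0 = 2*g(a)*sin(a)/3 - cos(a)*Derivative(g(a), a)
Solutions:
 g(a) = C1/cos(a)^(2/3)


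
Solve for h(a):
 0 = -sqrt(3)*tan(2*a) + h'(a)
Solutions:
 h(a) = C1 - sqrt(3)*log(cos(2*a))/2


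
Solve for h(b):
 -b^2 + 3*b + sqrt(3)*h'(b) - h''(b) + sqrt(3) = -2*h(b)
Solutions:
 h(b) = C1*exp(b*(-sqrt(11) + sqrt(3))/2) + C2*exp(b*(sqrt(3) + sqrt(11))/2) + b^2/2 - 3*b/2 - sqrt(3)*b/2 + sqrt(3)/4 + 5/4


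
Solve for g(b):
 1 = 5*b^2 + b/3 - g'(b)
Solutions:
 g(b) = C1 + 5*b^3/3 + b^2/6 - b


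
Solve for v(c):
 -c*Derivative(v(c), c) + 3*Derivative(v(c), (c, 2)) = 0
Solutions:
 v(c) = C1 + C2*erfi(sqrt(6)*c/6)


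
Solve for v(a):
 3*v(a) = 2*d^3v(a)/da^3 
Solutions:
 v(a) = C3*exp(2^(2/3)*3^(1/3)*a/2) + (C1*sin(2^(2/3)*3^(5/6)*a/4) + C2*cos(2^(2/3)*3^(5/6)*a/4))*exp(-2^(2/3)*3^(1/3)*a/4)


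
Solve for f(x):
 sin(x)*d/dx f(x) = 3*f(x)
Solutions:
 f(x) = C1*(cos(x) - 1)^(3/2)/(cos(x) + 1)^(3/2)


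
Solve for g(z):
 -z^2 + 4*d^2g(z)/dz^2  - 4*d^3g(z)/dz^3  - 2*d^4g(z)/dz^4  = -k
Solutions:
 g(z) = C1 + C2*z + C3*exp(z*(-1 + sqrt(3))) + C4*exp(-z*(1 + sqrt(3))) + z^4/48 + z^3/12 + z^2*(3 - k)/8


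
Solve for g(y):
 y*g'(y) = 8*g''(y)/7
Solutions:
 g(y) = C1 + C2*erfi(sqrt(7)*y/4)


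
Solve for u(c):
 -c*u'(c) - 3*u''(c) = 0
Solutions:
 u(c) = C1 + C2*erf(sqrt(6)*c/6)


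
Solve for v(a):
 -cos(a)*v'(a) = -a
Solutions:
 v(a) = C1 + Integral(a/cos(a), a)


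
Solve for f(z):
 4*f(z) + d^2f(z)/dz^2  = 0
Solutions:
 f(z) = C1*sin(2*z) + C2*cos(2*z)


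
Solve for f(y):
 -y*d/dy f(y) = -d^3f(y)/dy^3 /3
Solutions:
 f(y) = C1 + Integral(C2*airyai(3^(1/3)*y) + C3*airybi(3^(1/3)*y), y)


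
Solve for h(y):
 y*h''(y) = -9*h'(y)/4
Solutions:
 h(y) = C1 + C2/y^(5/4)


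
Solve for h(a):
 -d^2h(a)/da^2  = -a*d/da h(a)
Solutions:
 h(a) = C1 + C2*erfi(sqrt(2)*a/2)


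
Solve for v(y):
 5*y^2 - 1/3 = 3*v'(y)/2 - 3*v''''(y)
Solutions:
 v(y) = C1 + C4*exp(2^(2/3)*y/2) + 10*y^3/9 - 2*y/9 + (C2*sin(2^(2/3)*sqrt(3)*y/4) + C3*cos(2^(2/3)*sqrt(3)*y/4))*exp(-2^(2/3)*y/4)


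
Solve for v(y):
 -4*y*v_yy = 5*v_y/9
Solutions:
 v(y) = C1 + C2*y^(31/36)


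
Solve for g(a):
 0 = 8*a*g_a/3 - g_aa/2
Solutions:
 g(a) = C1 + C2*erfi(2*sqrt(6)*a/3)


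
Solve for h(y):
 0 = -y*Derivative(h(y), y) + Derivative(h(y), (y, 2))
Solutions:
 h(y) = C1 + C2*erfi(sqrt(2)*y/2)


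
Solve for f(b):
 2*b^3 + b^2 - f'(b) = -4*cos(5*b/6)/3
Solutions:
 f(b) = C1 + b^4/2 + b^3/3 + 8*sin(5*b/6)/5


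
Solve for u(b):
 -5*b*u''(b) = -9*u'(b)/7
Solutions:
 u(b) = C1 + C2*b^(44/35)


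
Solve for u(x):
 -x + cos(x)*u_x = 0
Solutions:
 u(x) = C1 + Integral(x/cos(x), x)


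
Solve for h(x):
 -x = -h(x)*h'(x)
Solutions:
 h(x) = -sqrt(C1 + x^2)
 h(x) = sqrt(C1 + x^2)


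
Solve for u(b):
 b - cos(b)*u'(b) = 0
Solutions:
 u(b) = C1 + Integral(b/cos(b), b)


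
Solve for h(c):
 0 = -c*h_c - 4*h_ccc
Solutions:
 h(c) = C1 + Integral(C2*airyai(-2^(1/3)*c/2) + C3*airybi(-2^(1/3)*c/2), c)


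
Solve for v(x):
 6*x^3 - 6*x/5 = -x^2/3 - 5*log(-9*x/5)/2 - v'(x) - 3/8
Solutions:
 v(x) = C1 - 3*x^4/2 - x^3/9 + 3*x^2/5 - 5*x*log(-x)/2 + x*(-5*log(3) + 17/8 + 5*log(5)/2)


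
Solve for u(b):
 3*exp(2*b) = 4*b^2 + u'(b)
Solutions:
 u(b) = C1 - 4*b^3/3 + 3*exp(2*b)/2


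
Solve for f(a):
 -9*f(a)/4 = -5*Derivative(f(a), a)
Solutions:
 f(a) = C1*exp(9*a/20)


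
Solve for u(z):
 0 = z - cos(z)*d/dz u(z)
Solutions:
 u(z) = C1 + Integral(z/cos(z), z)


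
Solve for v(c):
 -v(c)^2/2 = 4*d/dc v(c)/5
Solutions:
 v(c) = 8/(C1 + 5*c)


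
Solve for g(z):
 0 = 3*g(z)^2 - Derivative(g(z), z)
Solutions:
 g(z) = -1/(C1 + 3*z)


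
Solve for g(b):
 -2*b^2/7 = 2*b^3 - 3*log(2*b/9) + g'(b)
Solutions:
 g(b) = C1 - b^4/2 - 2*b^3/21 + 3*b*log(b) + b*log(8/729) - 3*b


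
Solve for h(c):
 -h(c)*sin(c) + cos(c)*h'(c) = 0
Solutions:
 h(c) = C1/cos(c)


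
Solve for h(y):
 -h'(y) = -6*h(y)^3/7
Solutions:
 h(y) = -sqrt(14)*sqrt(-1/(C1 + 6*y))/2
 h(y) = sqrt(14)*sqrt(-1/(C1 + 6*y))/2


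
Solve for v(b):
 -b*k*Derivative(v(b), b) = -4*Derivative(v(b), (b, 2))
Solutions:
 v(b) = Piecewise((-sqrt(2)*sqrt(pi)*C1*erf(sqrt(2)*b*sqrt(-k)/4)/sqrt(-k) - C2, (k > 0) | (k < 0)), (-C1*b - C2, True))


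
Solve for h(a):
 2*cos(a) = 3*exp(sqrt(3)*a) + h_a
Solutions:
 h(a) = C1 - sqrt(3)*exp(sqrt(3)*a) + 2*sin(a)


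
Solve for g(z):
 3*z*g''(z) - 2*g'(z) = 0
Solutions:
 g(z) = C1 + C2*z^(5/3)


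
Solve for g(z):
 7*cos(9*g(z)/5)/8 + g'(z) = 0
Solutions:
 7*z/8 - 5*log(sin(9*g(z)/5) - 1)/18 + 5*log(sin(9*g(z)/5) + 1)/18 = C1


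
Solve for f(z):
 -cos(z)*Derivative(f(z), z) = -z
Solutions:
 f(z) = C1 + Integral(z/cos(z), z)


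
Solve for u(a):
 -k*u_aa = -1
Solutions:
 u(a) = C1 + C2*a + a^2/(2*k)


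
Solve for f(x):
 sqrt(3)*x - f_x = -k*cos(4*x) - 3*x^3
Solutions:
 f(x) = C1 + k*sin(4*x)/4 + 3*x^4/4 + sqrt(3)*x^2/2


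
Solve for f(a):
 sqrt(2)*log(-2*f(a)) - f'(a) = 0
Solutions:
 -sqrt(2)*Integral(1/(log(-_y) + log(2)), (_y, f(a)))/2 = C1 - a


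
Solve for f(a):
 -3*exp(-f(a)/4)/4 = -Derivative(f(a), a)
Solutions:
 f(a) = 4*log(C1 + 3*a/16)


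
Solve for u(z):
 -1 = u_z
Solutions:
 u(z) = C1 - z


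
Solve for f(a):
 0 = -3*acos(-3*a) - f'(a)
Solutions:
 f(a) = C1 - 3*a*acos(-3*a) - sqrt(1 - 9*a^2)


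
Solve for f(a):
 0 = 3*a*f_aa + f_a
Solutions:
 f(a) = C1 + C2*a^(2/3)


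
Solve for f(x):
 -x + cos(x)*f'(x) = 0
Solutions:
 f(x) = C1 + Integral(x/cos(x), x)


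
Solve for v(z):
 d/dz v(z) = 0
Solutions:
 v(z) = C1


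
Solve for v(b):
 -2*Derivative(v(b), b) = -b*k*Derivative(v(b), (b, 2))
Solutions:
 v(b) = C1 + b^(((re(k) + 2)*re(k) + im(k)^2)/(re(k)^2 + im(k)^2))*(C2*sin(2*log(b)*Abs(im(k))/(re(k)^2 + im(k)^2)) + C3*cos(2*log(b)*im(k)/(re(k)^2 + im(k)^2)))


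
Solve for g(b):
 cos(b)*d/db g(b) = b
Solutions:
 g(b) = C1 + Integral(b/cos(b), b)


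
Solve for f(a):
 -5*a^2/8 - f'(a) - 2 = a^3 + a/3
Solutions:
 f(a) = C1 - a^4/4 - 5*a^3/24 - a^2/6 - 2*a


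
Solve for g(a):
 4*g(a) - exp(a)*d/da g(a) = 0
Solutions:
 g(a) = C1*exp(-4*exp(-a))


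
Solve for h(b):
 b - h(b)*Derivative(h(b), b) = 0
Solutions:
 h(b) = -sqrt(C1 + b^2)
 h(b) = sqrt(C1 + b^2)


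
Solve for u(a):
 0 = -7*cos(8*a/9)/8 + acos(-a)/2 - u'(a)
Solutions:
 u(a) = C1 + a*acos(-a)/2 + sqrt(1 - a^2)/2 - 63*sin(8*a/9)/64


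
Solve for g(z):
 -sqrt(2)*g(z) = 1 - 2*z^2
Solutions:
 g(z) = sqrt(2)*(z^2 - 1/2)


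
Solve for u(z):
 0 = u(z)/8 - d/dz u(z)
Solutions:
 u(z) = C1*exp(z/8)


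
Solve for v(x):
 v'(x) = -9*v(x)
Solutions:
 v(x) = C1*exp(-9*x)


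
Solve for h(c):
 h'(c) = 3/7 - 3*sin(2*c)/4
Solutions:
 h(c) = C1 + 3*c/7 + 3*cos(2*c)/8


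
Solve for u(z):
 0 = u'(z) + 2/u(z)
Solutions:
 u(z) = -sqrt(C1 - 4*z)
 u(z) = sqrt(C1 - 4*z)


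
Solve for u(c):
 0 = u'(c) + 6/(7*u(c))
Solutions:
 u(c) = -sqrt(C1 - 84*c)/7
 u(c) = sqrt(C1 - 84*c)/7


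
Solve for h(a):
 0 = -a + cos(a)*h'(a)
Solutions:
 h(a) = C1 + Integral(a/cos(a), a)


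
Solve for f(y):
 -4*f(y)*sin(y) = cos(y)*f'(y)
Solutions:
 f(y) = C1*cos(y)^4


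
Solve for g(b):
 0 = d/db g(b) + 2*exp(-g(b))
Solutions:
 g(b) = log(C1 - 2*b)


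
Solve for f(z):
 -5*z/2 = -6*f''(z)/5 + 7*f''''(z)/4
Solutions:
 f(z) = C1 + C2*z + C3*exp(-2*sqrt(210)*z/35) + C4*exp(2*sqrt(210)*z/35) + 25*z^3/72


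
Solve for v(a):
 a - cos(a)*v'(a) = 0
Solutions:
 v(a) = C1 + Integral(a/cos(a), a)


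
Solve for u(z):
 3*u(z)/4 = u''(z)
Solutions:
 u(z) = C1*exp(-sqrt(3)*z/2) + C2*exp(sqrt(3)*z/2)


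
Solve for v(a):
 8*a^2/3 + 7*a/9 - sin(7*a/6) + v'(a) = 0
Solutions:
 v(a) = C1 - 8*a^3/9 - 7*a^2/18 - 6*cos(7*a/6)/7


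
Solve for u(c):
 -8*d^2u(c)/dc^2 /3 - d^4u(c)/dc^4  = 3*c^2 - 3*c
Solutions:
 u(c) = C1 + C2*c + C3*sin(2*sqrt(6)*c/3) + C4*cos(2*sqrt(6)*c/3) - 3*c^4/32 + 3*c^3/16 + 27*c^2/64


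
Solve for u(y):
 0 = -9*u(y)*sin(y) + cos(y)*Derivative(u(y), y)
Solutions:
 u(y) = C1/cos(y)^9


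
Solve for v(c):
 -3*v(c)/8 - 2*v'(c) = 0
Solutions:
 v(c) = C1*exp(-3*c/16)


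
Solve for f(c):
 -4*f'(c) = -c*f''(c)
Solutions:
 f(c) = C1 + C2*c^5


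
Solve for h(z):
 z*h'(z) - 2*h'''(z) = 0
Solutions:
 h(z) = C1 + Integral(C2*airyai(2^(2/3)*z/2) + C3*airybi(2^(2/3)*z/2), z)


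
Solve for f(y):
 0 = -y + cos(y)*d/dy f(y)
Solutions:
 f(y) = C1 + Integral(y/cos(y), y)


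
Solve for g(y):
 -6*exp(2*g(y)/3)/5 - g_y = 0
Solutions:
 g(y) = 3*log(-sqrt(-1/(C1 - 6*y))) - 3*log(2) + 3*log(30)/2
 g(y) = 3*log(-1/(C1 - 6*y))/2 - 3*log(2) + 3*log(30)/2


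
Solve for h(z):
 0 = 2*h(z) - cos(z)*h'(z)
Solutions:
 h(z) = C1*(sin(z) + 1)/(sin(z) - 1)


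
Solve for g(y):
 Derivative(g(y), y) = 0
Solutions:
 g(y) = C1


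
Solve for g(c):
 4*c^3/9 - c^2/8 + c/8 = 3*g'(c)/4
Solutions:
 g(c) = C1 + 4*c^4/27 - c^3/18 + c^2/12


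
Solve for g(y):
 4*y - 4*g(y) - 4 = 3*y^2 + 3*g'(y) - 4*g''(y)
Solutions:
 g(y) = C1*exp(y*(3 - sqrt(73))/8) + C2*exp(y*(3 + sqrt(73))/8) - 3*y^2/4 + 17*y/8 - 131/32


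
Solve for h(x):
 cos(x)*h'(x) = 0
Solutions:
 h(x) = C1


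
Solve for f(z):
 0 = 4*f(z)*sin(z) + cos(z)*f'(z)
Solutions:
 f(z) = C1*cos(z)^4


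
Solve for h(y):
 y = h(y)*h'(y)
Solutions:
 h(y) = -sqrt(C1 + y^2)
 h(y) = sqrt(C1 + y^2)


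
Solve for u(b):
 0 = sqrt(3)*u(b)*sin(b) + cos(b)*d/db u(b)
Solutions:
 u(b) = C1*cos(b)^(sqrt(3))


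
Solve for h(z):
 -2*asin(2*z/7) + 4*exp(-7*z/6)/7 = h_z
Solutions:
 h(z) = C1 - 2*z*asin(2*z/7) - sqrt(49 - 4*z^2) - 24*exp(-7*z/6)/49


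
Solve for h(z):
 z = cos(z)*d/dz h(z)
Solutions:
 h(z) = C1 + Integral(z/cos(z), z)


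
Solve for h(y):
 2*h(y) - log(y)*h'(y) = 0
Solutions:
 h(y) = C1*exp(2*li(y))


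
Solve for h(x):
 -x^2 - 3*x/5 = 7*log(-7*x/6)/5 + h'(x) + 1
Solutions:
 h(x) = C1 - x^3/3 - 3*x^2/10 - 7*x*log(-x)/5 + x*(-7*log(7) + 2 + 7*log(6))/5


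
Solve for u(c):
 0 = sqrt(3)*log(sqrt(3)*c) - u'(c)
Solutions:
 u(c) = C1 + sqrt(3)*c*log(c) - sqrt(3)*c + sqrt(3)*c*log(3)/2


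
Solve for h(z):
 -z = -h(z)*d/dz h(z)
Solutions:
 h(z) = -sqrt(C1 + z^2)
 h(z) = sqrt(C1 + z^2)


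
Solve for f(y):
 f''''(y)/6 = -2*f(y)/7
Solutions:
 f(y) = (C1*sin(3^(1/4)*7^(3/4)*y/7) + C2*cos(3^(1/4)*7^(3/4)*y/7))*exp(-3^(1/4)*7^(3/4)*y/7) + (C3*sin(3^(1/4)*7^(3/4)*y/7) + C4*cos(3^(1/4)*7^(3/4)*y/7))*exp(3^(1/4)*7^(3/4)*y/7)


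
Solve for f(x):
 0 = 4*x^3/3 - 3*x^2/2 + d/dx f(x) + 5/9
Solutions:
 f(x) = C1 - x^4/3 + x^3/2 - 5*x/9


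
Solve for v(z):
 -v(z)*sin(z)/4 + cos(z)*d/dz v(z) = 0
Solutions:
 v(z) = C1/cos(z)^(1/4)


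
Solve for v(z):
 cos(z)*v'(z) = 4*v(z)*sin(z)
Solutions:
 v(z) = C1/cos(z)^4


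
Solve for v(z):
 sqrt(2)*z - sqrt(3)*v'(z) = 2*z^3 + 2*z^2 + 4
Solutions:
 v(z) = C1 - sqrt(3)*z^4/6 - 2*sqrt(3)*z^3/9 + sqrt(6)*z^2/6 - 4*sqrt(3)*z/3


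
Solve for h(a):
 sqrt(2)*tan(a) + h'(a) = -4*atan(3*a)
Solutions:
 h(a) = C1 - 4*a*atan(3*a) + 2*log(9*a^2 + 1)/3 + sqrt(2)*log(cos(a))


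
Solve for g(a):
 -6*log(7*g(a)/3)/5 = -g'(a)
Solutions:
 5*Integral(1/(-log(_y) - log(7) + log(3)), (_y, g(a)))/6 = C1 - a


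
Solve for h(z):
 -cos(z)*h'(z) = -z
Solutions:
 h(z) = C1 + Integral(z/cos(z), z)


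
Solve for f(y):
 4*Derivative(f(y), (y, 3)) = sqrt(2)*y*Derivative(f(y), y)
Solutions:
 f(y) = C1 + Integral(C2*airyai(sqrt(2)*y/2) + C3*airybi(sqrt(2)*y/2), y)


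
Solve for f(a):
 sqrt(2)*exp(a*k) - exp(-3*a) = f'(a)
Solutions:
 f(a) = C1 + exp(-3*a)/3 + sqrt(2)*exp(a*k)/k


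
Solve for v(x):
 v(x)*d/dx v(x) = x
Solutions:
 v(x) = -sqrt(C1 + x^2)
 v(x) = sqrt(C1 + x^2)


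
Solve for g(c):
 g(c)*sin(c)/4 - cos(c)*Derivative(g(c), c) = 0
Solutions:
 g(c) = C1/cos(c)^(1/4)


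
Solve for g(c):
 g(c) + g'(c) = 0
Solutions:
 g(c) = C1*exp(-c)


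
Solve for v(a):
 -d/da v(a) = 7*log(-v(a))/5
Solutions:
 -li(-v(a)) = C1 - 7*a/5


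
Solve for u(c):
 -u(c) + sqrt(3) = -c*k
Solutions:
 u(c) = c*k + sqrt(3)


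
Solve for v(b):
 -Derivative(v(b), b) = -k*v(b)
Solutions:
 v(b) = C1*exp(b*k)


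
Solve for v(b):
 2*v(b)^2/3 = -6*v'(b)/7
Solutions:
 v(b) = 9/(C1 + 7*b)


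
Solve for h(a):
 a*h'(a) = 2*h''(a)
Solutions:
 h(a) = C1 + C2*erfi(a/2)


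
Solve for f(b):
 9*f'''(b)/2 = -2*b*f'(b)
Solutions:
 f(b) = C1 + Integral(C2*airyai(-2^(2/3)*3^(1/3)*b/3) + C3*airybi(-2^(2/3)*3^(1/3)*b/3), b)


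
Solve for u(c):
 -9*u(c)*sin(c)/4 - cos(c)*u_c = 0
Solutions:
 u(c) = C1*cos(c)^(9/4)


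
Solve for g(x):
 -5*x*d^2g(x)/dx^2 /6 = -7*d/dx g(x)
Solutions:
 g(x) = C1 + C2*x^(47/5)


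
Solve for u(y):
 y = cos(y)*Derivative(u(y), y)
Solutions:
 u(y) = C1 + Integral(y/cos(y), y)


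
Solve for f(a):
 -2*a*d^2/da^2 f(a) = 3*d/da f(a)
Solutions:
 f(a) = C1 + C2/sqrt(a)


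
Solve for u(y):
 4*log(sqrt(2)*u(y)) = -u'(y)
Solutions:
 Integral(1/(2*log(_y) + log(2)), (_y, u(y)))/2 = C1 - y


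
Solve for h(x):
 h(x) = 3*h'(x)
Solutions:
 h(x) = C1*exp(x/3)


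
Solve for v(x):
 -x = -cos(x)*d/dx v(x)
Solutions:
 v(x) = C1 + Integral(x/cos(x), x)


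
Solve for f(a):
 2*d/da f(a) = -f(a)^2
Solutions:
 f(a) = 2/(C1 + a)


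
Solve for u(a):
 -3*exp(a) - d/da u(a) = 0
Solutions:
 u(a) = C1 - 3*exp(a)


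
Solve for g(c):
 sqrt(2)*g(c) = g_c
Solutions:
 g(c) = C1*exp(sqrt(2)*c)


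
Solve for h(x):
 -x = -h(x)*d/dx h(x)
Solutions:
 h(x) = -sqrt(C1 + x^2)
 h(x) = sqrt(C1 + x^2)


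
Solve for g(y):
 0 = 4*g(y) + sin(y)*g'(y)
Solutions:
 g(y) = C1*(cos(y)^2 + 2*cos(y) + 1)/(cos(y)^2 - 2*cos(y) + 1)


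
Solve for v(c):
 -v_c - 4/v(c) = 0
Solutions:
 v(c) = -sqrt(C1 - 8*c)
 v(c) = sqrt(C1 - 8*c)


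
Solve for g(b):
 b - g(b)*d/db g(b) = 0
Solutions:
 g(b) = -sqrt(C1 + b^2)
 g(b) = sqrt(C1 + b^2)


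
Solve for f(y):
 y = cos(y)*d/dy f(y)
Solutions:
 f(y) = C1 + Integral(y/cos(y), y)


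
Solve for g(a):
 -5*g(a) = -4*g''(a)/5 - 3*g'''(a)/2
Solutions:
 g(a) = C1*exp(-a*(64/(225*sqrt(452553) + 151363)^(1/3) + 16 + (225*sqrt(452553) + 151363)^(1/3))/90)*sin(sqrt(3)*a*(-(225*sqrt(452553) + 151363)^(1/3) + 64/(225*sqrt(452553) + 151363)^(1/3))/90) + C2*exp(-a*(64/(225*sqrt(452553) + 151363)^(1/3) + 16 + (225*sqrt(452553) + 151363)^(1/3))/90)*cos(sqrt(3)*a*(-(225*sqrt(452553) + 151363)^(1/3) + 64/(225*sqrt(452553) + 151363)^(1/3))/90) + C3*exp(a*(-8 + 64/(225*sqrt(452553) + 151363)^(1/3) + (225*sqrt(452553) + 151363)^(1/3))/45)


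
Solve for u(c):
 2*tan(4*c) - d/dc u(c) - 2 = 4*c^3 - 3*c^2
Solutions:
 u(c) = C1 - c^4 + c^3 - 2*c - log(cos(4*c))/2


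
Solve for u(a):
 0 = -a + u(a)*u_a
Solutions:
 u(a) = -sqrt(C1 + a^2)
 u(a) = sqrt(C1 + a^2)


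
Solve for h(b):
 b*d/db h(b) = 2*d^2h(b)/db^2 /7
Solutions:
 h(b) = C1 + C2*erfi(sqrt(7)*b/2)


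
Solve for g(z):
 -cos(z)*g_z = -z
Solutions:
 g(z) = C1 + Integral(z/cos(z), z)


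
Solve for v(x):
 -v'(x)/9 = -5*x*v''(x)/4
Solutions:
 v(x) = C1 + C2*x^(49/45)


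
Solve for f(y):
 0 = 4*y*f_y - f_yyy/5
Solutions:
 f(y) = C1 + Integral(C2*airyai(20^(1/3)*y) + C3*airybi(20^(1/3)*y), y)


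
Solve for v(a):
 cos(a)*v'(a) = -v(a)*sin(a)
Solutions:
 v(a) = C1*cos(a)


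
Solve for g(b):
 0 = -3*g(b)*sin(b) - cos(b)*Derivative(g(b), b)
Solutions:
 g(b) = C1*cos(b)^3


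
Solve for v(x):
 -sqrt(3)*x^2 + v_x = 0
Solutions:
 v(x) = C1 + sqrt(3)*x^3/3


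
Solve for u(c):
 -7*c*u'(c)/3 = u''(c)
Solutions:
 u(c) = C1 + C2*erf(sqrt(42)*c/6)


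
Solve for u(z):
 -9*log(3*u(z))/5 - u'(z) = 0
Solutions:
 5*Integral(1/(log(_y) + log(3)), (_y, u(z)))/9 = C1 - z


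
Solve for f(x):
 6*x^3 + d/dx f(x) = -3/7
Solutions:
 f(x) = C1 - 3*x^4/2 - 3*x/7


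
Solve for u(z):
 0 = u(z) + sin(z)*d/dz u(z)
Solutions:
 u(z) = C1*sqrt(cos(z) + 1)/sqrt(cos(z) - 1)


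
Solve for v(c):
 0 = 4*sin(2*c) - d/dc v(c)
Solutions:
 v(c) = C1 - 2*cos(2*c)


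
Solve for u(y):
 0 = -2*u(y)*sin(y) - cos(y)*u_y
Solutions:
 u(y) = C1*cos(y)^2


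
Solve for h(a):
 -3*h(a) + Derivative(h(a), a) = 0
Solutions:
 h(a) = C1*exp(3*a)


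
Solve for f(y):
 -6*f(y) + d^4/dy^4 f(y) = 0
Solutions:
 f(y) = C1*exp(-6^(1/4)*y) + C2*exp(6^(1/4)*y) + C3*sin(6^(1/4)*y) + C4*cos(6^(1/4)*y)


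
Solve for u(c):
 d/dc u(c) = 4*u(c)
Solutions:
 u(c) = C1*exp(4*c)


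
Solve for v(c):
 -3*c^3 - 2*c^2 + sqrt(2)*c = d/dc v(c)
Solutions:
 v(c) = C1 - 3*c^4/4 - 2*c^3/3 + sqrt(2)*c^2/2


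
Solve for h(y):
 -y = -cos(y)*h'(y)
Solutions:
 h(y) = C1 + Integral(y/cos(y), y)


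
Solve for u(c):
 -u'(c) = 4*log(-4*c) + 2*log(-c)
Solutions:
 u(c) = C1 - 6*c*log(-c) + 2*c*(3 - 4*log(2))


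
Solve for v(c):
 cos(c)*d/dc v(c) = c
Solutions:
 v(c) = C1 + Integral(c/cos(c), c)


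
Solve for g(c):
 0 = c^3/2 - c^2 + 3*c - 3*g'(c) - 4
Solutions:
 g(c) = C1 + c^4/24 - c^3/9 + c^2/2 - 4*c/3


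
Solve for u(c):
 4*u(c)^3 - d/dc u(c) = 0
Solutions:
 u(c) = -sqrt(2)*sqrt(-1/(C1 + 4*c))/2
 u(c) = sqrt(2)*sqrt(-1/(C1 + 4*c))/2


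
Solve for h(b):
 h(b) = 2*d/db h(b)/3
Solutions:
 h(b) = C1*exp(3*b/2)


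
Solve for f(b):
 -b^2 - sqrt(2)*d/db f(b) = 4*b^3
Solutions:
 f(b) = C1 - sqrt(2)*b^4/2 - sqrt(2)*b^3/6


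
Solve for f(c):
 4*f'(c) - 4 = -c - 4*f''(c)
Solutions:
 f(c) = C1 + C2*exp(-c) - c^2/8 + 5*c/4


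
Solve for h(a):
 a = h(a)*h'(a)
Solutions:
 h(a) = -sqrt(C1 + a^2)
 h(a) = sqrt(C1 + a^2)


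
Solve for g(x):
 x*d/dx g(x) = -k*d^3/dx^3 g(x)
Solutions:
 g(x) = C1 + Integral(C2*airyai(x*(-1/k)^(1/3)) + C3*airybi(x*(-1/k)^(1/3)), x)


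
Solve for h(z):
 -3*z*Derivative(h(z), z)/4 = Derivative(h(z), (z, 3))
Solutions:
 h(z) = C1 + Integral(C2*airyai(-6^(1/3)*z/2) + C3*airybi(-6^(1/3)*z/2), z)


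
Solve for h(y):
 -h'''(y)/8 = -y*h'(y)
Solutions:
 h(y) = C1 + Integral(C2*airyai(2*y) + C3*airybi(2*y), y)


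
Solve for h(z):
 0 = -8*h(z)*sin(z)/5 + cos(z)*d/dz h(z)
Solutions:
 h(z) = C1/cos(z)^(8/5)


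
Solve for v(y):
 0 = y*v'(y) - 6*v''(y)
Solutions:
 v(y) = C1 + C2*erfi(sqrt(3)*y/6)


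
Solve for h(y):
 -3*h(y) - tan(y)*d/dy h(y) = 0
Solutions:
 h(y) = C1/sin(y)^3


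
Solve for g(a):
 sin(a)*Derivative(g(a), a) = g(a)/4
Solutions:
 g(a) = C1*(cos(a) - 1)^(1/8)/(cos(a) + 1)^(1/8)


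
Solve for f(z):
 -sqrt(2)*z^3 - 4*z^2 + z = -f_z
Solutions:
 f(z) = C1 + sqrt(2)*z^4/4 + 4*z^3/3 - z^2/2


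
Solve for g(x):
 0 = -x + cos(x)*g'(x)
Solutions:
 g(x) = C1 + Integral(x/cos(x), x)


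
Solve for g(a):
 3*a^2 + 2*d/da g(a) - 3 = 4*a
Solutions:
 g(a) = C1 - a^3/2 + a^2 + 3*a/2


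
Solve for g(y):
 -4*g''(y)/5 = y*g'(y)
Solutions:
 g(y) = C1 + C2*erf(sqrt(10)*y/4)


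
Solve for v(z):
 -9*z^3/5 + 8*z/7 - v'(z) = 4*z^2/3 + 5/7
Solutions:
 v(z) = C1 - 9*z^4/20 - 4*z^3/9 + 4*z^2/7 - 5*z/7


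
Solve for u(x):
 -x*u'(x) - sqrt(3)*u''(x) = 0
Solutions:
 u(x) = C1 + C2*erf(sqrt(2)*3^(3/4)*x/6)


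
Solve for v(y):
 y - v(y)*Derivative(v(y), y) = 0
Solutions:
 v(y) = -sqrt(C1 + y^2)
 v(y) = sqrt(C1 + y^2)


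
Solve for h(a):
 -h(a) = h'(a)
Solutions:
 h(a) = C1*exp(-a)


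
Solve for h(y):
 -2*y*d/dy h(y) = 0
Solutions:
 h(y) = C1


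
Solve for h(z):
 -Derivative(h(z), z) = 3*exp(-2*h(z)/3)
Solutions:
 h(z) = 3*log(-sqrt(C1 - 3*z)) - 3*log(3) + 3*log(6)/2
 h(z) = 3*log(C1 - 3*z)/2 - 3*log(3) + 3*log(6)/2


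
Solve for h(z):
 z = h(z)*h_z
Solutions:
 h(z) = -sqrt(C1 + z^2)
 h(z) = sqrt(C1 + z^2)


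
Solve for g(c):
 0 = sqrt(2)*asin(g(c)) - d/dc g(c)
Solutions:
 Integral(1/asin(_y), (_y, g(c))) = C1 + sqrt(2)*c


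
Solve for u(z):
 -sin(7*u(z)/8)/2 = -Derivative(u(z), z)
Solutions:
 -z/2 + 4*log(cos(7*u(z)/8) - 1)/7 - 4*log(cos(7*u(z)/8) + 1)/7 = C1


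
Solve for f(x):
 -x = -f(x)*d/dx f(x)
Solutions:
 f(x) = -sqrt(C1 + x^2)
 f(x) = sqrt(C1 + x^2)


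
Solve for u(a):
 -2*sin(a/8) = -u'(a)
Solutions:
 u(a) = C1 - 16*cos(a/8)


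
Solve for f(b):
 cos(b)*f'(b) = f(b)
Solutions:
 f(b) = C1*sqrt(sin(b) + 1)/sqrt(sin(b) - 1)


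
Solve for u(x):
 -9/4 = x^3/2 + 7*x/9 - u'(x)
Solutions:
 u(x) = C1 + x^4/8 + 7*x^2/18 + 9*x/4


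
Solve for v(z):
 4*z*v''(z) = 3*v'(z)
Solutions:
 v(z) = C1 + C2*z^(7/4)


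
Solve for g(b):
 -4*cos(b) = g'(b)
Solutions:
 g(b) = C1 - 4*sin(b)


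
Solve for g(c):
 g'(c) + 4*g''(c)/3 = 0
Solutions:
 g(c) = C1 + C2*exp(-3*c/4)


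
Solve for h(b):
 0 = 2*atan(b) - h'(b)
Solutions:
 h(b) = C1 + 2*b*atan(b) - log(b^2 + 1)


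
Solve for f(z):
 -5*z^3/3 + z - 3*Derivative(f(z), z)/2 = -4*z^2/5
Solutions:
 f(z) = C1 - 5*z^4/18 + 8*z^3/45 + z^2/3


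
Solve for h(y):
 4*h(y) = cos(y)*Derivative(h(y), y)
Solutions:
 h(y) = C1*(sin(y)^2 + 2*sin(y) + 1)/(sin(y)^2 - 2*sin(y) + 1)


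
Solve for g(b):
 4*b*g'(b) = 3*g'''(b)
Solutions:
 g(b) = C1 + Integral(C2*airyai(6^(2/3)*b/3) + C3*airybi(6^(2/3)*b/3), b)


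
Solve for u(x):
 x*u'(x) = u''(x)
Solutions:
 u(x) = C1 + C2*erfi(sqrt(2)*x/2)


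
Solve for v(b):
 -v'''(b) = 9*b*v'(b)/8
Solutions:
 v(b) = C1 + Integral(C2*airyai(-3^(2/3)*b/2) + C3*airybi(-3^(2/3)*b/2), b)


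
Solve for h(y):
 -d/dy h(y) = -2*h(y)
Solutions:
 h(y) = C1*exp(2*y)


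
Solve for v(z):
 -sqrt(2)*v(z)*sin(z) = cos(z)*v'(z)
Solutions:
 v(z) = C1*cos(z)^(sqrt(2))


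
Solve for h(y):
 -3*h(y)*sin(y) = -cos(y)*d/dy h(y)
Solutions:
 h(y) = C1/cos(y)^3


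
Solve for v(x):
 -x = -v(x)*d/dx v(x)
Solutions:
 v(x) = -sqrt(C1 + x^2)
 v(x) = sqrt(C1 + x^2)


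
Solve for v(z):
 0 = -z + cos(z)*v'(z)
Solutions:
 v(z) = C1 + Integral(z/cos(z), z)


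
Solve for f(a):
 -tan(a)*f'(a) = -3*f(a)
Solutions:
 f(a) = C1*sin(a)^3


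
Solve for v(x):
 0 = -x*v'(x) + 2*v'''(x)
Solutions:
 v(x) = C1 + Integral(C2*airyai(2^(2/3)*x/2) + C3*airybi(2^(2/3)*x/2), x)


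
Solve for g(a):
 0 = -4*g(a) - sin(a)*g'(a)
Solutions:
 g(a) = C1*(cos(a)^2 + 2*cos(a) + 1)/(cos(a)^2 - 2*cos(a) + 1)


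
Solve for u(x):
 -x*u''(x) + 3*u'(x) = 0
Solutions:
 u(x) = C1 + C2*x^4


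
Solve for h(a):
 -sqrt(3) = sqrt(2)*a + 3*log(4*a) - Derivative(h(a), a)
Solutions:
 h(a) = C1 + sqrt(2)*a^2/2 + 3*a*log(a) - 3*a + sqrt(3)*a + a*log(64)


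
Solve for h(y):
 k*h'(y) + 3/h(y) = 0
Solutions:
 h(y) = -sqrt(C1 - 6*y/k)
 h(y) = sqrt(C1 - 6*y/k)


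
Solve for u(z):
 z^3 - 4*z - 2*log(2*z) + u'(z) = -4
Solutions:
 u(z) = C1 - z^4/4 + 2*z^2 + 2*z*log(z) - 6*z + z*log(4)


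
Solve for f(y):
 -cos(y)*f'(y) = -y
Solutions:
 f(y) = C1 + Integral(y/cos(y), y)


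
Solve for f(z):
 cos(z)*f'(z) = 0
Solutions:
 f(z) = C1


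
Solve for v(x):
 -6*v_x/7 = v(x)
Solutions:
 v(x) = C1*exp(-7*x/6)


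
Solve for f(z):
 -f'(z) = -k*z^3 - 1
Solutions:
 f(z) = C1 + k*z^4/4 + z


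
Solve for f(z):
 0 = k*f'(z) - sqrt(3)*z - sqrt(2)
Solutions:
 f(z) = C1 + sqrt(3)*z^2/(2*k) + sqrt(2)*z/k


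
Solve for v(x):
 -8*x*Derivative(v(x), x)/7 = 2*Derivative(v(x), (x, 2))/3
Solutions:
 v(x) = C1 + C2*erf(sqrt(42)*x/7)


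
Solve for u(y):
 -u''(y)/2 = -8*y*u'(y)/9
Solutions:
 u(y) = C1 + C2*erfi(2*sqrt(2)*y/3)


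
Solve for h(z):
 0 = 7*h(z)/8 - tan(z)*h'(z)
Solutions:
 h(z) = C1*sin(z)^(7/8)


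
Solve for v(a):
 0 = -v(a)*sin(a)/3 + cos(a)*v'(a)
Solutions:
 v(a) = C1/cos(a)^(1/3)


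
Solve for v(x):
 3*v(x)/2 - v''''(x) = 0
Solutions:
 v(x) = C1*exp(-2^(3/4)*3^(1/4)*x/2) + C2*exp(2^(3/4)*3^(1/4)*x/2) + C3*sin(2^(3/4)*3^(1/4)*x/2) + C4*cos(2^(3/4)*3^(1/4)*x/2)


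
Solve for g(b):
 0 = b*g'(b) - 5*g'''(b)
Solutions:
 g(b) = C1 + Integral(C2*airyai(5^(2/3)*b/5) + C3*airybi(5^(2/3)*b/5), b)


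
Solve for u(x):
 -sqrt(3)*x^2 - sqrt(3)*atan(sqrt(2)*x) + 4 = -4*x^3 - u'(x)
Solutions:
 u(x) = C1 - x^4 + sqrt(3)*x^3/3 - 4*x + sqrt(3)*(x*atan(sqrt(2)*x) - sqrt(2)*log(2*x^2 + 1)/4)


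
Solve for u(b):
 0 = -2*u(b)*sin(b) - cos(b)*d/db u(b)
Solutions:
 u(b) = C1*cos(b)^2


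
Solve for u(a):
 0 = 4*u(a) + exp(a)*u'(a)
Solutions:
 u(a) = C1*exp(4*exp(-a))


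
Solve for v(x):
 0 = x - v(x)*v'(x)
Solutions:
 v(x) = -sqrt(C1 + x^2)
 v(x) = sqrt(C1 + x^2)


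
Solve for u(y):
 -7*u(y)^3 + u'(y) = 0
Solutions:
 u(y) = -sqrt(2)*sqrt(-1/(C1 + 7*y))/2
 u(y) = sqrt(2)*sqrt(-1/(C1 + 7*y))/2


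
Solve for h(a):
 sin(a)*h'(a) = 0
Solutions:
 h(a) = C1


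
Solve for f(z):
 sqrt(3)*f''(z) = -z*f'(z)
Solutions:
 f(z) = C1 + C2*erf(sqrt(2)*3^(3/4)*z/6)


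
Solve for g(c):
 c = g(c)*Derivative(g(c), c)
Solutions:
 g(c) = -sqrt(C1 + c^2)
 g(c) = sqrt(C1 + c^2)


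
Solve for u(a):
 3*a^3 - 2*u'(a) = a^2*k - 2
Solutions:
 u(a) = C1 + 3*a^4/8 - a^3*k/6 + a


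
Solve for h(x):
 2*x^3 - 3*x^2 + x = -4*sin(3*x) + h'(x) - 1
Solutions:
 h(x) = C1 + x^4/2 - x^3 + x^2/2 + x - 4*cos(3*x)/3


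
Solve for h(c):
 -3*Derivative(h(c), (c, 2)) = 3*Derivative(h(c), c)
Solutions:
 h(c) = C1 + C2*exp(-c)


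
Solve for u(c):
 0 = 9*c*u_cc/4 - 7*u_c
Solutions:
 u(c) = C1 + C2*c^(37/9)


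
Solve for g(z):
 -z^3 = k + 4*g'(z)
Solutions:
 g(z) = C1 - k*z/4 - z^4/16


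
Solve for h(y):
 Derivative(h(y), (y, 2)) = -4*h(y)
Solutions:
 h(y) = C1*sin(2*y) + C2*cos(2*y)


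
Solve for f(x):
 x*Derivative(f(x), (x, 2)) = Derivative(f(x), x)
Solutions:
 f(x) = C1 + C2*x^2


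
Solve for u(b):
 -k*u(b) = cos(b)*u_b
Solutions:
 u(b) = C1*exp(k*(log(sin(b) - 1) - log(sin(b) + 1))/2)


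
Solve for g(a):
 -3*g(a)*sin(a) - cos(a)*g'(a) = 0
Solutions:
 g(a) = C1*cos(a)^3


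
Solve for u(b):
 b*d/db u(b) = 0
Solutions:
 u(b) = C1


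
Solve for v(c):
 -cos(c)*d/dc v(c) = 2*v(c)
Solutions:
 v(c) = C1*(sin(c) - 1)/(sin(c) + 1)


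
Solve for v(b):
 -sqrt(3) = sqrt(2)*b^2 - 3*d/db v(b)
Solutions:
 v(b) = C1 + sqrt(2)*b^3/9 + sqrt(3)*b/3


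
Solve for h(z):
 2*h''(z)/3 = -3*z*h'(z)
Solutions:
 h(z) = C1 + C2*erf(3*z/2)


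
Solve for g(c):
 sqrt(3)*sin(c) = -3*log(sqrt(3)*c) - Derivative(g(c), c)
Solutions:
 g(c) = C1 - 3*c*log(c) - 3*c*log(3)/2 + 3*c + sqrt(3)*cos(c)


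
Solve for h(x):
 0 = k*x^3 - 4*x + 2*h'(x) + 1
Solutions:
 h(x) = C1 - k*x^4/8 + x^2 - x/2


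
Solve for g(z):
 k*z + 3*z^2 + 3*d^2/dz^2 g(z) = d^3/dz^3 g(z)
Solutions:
 g(z) = C1 + C2*z + C3*exp(3*z) - z^4/12 + z^3*(-k - 2)/18 + z^2*(-k - 2)/18


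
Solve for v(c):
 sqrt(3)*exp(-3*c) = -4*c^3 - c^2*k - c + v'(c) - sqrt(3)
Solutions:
 v(c) = C1 + c^4 + c^3*k/3 + c^2/2 + sqrt(3)*c - sqrt(3)*exp(-3*c)/3


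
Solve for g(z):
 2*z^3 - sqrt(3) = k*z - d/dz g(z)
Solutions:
 g(z) = C1 + k*z^2/2 - z^4/2 + sqrt(3)*z


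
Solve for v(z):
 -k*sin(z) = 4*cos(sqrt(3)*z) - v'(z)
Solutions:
 v(z) = C1 - k*cos(z) + 4*sqrt(3)*sin(sqrt(3)*z)/3


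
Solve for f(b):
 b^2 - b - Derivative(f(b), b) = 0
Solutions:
 f(b) = C1 + b^3/3 - b^2/2


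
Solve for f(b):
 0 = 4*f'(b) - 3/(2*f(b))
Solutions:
 f(b) = -sqrt(C1 + 3*b)/2
 f(b) = sqrt(C1 + 3*b)/2


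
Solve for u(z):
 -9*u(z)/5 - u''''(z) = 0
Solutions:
 u(z) = (C1*sin(5^(3/4)*sqrt(6)*z/10) + C2*cos(5^(3/4)*sqrt(6)*z/10))*exp(-5^(3/4)*sqrt(6)*z/10) + (C3*sin(5^(3/4)*sqrt(6)*z/10) + C4*cos(5^(3/4)*sqrt(6)*z/10))*exp(5^(3/4)*sqrt(6)*z/10)


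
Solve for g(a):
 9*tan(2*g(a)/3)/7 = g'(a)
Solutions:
 g(a) = -3*asin(C1*exp(6*a/7))/2 + 3*pi/2
 g(a) = 3*asin(C1*exp(6*a/7))/2


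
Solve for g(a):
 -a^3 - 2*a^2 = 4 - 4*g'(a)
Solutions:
 g(a) = C1 + a^4/16 + a^3/6 + a


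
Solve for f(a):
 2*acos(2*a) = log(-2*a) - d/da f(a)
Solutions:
 f(a) = C1 + a*log(-a) - 2*a*acos(2*a) - a + a*log(2) + sqrt(1 - 4*a^2)


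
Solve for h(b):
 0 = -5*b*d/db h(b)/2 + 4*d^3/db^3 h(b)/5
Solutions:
 h(b) = C1 + Integral(C2*airyai(5^(2/3)*b/2) + C3*airybi(5^(2/3)*b/2), b)


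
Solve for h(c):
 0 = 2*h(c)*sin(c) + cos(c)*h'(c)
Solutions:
 h(c) = C1*cos(c)^2


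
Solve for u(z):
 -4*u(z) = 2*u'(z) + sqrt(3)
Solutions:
 u(z) = C1*exp(-2*z) - sqrt(3)/4


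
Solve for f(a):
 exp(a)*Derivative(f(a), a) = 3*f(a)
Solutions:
 f(a) = C1*exp(-3*exp(-a))


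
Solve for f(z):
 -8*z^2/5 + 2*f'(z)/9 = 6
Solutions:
 f(z) = C1 + 12*z^3/5 + 27*z


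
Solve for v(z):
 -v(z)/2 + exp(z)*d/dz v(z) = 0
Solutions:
 v(z) = C1*exp(-exp(-z)/2)


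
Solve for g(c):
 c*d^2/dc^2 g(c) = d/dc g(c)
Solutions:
 g(c) = C1 + C2*c^2


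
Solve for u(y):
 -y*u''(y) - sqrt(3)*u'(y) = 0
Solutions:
 u(y) = C1 + C2*y^(1 - sqrt(3))


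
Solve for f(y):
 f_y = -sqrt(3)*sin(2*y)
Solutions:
 f(y) = C1 + sqrt(3)*cos(2*y)/2


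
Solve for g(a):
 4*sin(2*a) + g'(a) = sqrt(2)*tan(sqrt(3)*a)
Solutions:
 g(a) = C1 - sqrt(6)*log(cos(sqrt(3)*a))/3 + 2*cos(2*a)


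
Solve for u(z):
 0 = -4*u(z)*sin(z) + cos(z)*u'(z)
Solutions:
 u(z) = C1/cos(z)^4


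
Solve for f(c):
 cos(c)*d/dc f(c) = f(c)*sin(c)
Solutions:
 f(c) = C1/cos(c)


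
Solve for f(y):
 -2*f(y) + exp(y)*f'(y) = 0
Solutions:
 f(y) = C1*exp(-2*exp(-y))


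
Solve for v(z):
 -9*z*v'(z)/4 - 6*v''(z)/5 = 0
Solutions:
 v(z) = C1 + C2*erf(sqrt(15)*z/4)


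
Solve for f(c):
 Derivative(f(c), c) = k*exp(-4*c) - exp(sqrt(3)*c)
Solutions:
 f(c) = C1 - k*exp(-4*c)/4 - sqrt(3)*exp(sqrt(3)*c)/3


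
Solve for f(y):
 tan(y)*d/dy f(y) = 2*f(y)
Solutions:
 f(y) = C1*sin(y)^2


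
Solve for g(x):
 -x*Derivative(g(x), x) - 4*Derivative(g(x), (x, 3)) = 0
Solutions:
 g(x) = C1 + Integral(C2*airyai(-2^(1/3)*x/2) + C3*airybi(-2^(1/3)*x/2), x)


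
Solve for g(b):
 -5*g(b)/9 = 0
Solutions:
 g(b) = 0


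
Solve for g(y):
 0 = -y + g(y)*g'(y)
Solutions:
 g(y) = -sqrt(C1 + y^2)
 g(y) = sqrt(C1 + y^2)


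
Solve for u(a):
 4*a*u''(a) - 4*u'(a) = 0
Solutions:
 u(a) = C1 + C2*a^2


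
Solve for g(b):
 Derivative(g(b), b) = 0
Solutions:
 g(b) = C1


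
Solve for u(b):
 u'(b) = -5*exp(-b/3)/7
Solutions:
 u(b) = C1 + 15*exp(-b/3)/7


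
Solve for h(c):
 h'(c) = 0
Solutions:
 h(c) = C1


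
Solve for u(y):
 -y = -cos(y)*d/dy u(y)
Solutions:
 u(y) = C1 + Integral(y/cos(y), y)


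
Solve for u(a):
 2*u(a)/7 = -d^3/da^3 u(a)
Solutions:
 u(a) = C3*exp(-2^(1/3)*7^(2/3)*a/7) + (C1*sin(2^(1/3)*sqrt(3)*7^(2/3)*a/14) + C2*cos(2^(1/3)*sqrt(3)*7^(2/3)*a/14))*exp(2^(1/3)*7^(2/3)*a/14)


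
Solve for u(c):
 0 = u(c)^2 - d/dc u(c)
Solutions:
 u(c) = -1/(C1 + c)


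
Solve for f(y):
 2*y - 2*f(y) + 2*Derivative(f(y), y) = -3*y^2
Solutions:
 f(y) = C1*exp(y) + 3*y^2/2 + 4*y + 4


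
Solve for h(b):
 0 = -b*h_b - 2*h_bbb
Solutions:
 h(b) = C1 + Integral(C2*airyai(-2^(2/3)*b/2) + C3*airybi(-2^(2/3)*b/2), b)
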